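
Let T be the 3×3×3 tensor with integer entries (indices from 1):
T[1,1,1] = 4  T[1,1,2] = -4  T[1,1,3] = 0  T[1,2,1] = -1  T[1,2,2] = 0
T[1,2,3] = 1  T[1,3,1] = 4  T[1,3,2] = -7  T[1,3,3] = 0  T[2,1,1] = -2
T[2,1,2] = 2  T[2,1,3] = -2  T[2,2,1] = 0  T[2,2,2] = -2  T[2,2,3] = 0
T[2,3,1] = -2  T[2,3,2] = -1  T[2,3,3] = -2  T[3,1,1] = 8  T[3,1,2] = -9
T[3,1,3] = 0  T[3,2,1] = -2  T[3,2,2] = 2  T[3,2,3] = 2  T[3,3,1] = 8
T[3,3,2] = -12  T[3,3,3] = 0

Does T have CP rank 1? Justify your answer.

No

The mode-3 unfolding of T (rows indexed by k, columns by (i,j) = (1,1), (1,2), (1,3), (2,1), (2,2), (2,3), (3,1), (3,2), (3,3)) is [[4, -1, 4, -2, 0, -2, 8, -2, 8], [-4, 0, -7, 2, -2, -1, -9, 2, -12], [0, 1, 0, -2, 0, -2, 0, 2, 0]].
There the 3×3 minor on rows k ∈ {1, 2, 3}, columns (i,j) ∈ {(1,1), (1,2), (1,3)} is det [[4, -1, 4], [-4, 0, -7], [0, 1, 0]] = 12 ≠ 0, so this unfolding has rank ≥ 3; CP rank is at least every unfolding rank, so rank(T) ≥ 3.
In particular rank(T) ≥ 3 > 1, so T is not rank-1.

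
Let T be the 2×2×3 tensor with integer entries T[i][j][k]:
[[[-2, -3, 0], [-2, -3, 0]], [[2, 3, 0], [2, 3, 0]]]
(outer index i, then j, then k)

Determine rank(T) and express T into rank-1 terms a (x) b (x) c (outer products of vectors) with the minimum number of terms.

Lower bound: T ≠ 0 (e.g. T[0,0,0] = -2), so rank(T) ≥ 1.
Upper bound: the mode-1 fibre T[:,0,0] = [-2, 2] gives a = (1, -1) (primitive direction); the mode-2 fibre T[0,:,0] = [-2, -2] gives b = (1, 1); then c[k] = T[0,0,k] / (a[0]·b[0]) = [-2, -3, 0] / 1 = (-2, -3, 0).
Expanding (1, -1) (x) (1, 1) (x) (-2, -3, 0) reproduces all 12 entries of T, so T = (1, -1) (x) (1, 1) (x) (-2, -3, 0) and rank(T) ≤ 1.
These bounds meet, so rank(T) = 1.

rank(T) = 1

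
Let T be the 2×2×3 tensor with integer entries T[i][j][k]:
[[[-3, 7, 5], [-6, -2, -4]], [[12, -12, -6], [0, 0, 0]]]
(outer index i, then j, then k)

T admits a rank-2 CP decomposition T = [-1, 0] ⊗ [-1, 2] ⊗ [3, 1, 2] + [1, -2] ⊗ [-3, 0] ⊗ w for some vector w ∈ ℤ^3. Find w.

w = [2, -2, -1]

Subtract the known terms from T to get the rank-1 residual R = [1, -2] ⊗ [-3, 0] ⊗ w, so R[i,j,k] = a[i]·b[j]·w[k]. Pick indices with nonzero a[0]·b[0] = (1)·(-3) = -3. Only the fibre through (0,0,·) is needed: R[0,0,:] = T[0,0,:] − Σₗ aₗ[0]bₗ[0]cₗ = [-3, 7, 5] − (-1)·(-1)·[3, 1, 2] = [-6, 6, 3]. Then w[k] = R[0,0,k] / -3 for each k, giving w = [-6, 6, 3] / -3 = [2, -2, -1].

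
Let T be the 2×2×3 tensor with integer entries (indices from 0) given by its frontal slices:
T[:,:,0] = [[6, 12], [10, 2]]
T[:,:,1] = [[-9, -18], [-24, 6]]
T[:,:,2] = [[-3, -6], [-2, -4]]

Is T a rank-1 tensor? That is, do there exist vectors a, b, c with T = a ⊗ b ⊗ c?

The mode-1 unfolding of T (rows indexed by i, columns by (j,k) = (0,0), (0,1), (0,2), (1,0), (1,1), (1,2)) is [[6, -9, -3, 12, -18, -6], [10, -24, -2, 2, 6, -4]].
There the 2×2 minor on rows i ∈ {0, 1}, columns (j,k) ∈ {(0,0), (0,1)} is det [[6, -9], [10, -24]] = -54 ≠ 0, so this unfolding has rank ≥ 2; CP rank is at least every unfolding rank, so rank(T) ≥ 2.
In particular rank(T) ≥ 2 > 1, so T is not rank-1.

No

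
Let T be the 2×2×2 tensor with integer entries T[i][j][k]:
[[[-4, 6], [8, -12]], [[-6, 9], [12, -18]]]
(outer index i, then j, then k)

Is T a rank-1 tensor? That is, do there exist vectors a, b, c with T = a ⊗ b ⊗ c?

If T = a ⊗ b ⊗ c then every fibre of T is a multiple of the corresponding factor, so read the factors off the fibres through the nonzero entry T[0,0,0] = -4.
The mode-1 fibre T[:,0,0] = [-4, -6] gives a = (2, 3) (primitive direction); the mode-2 fibre T[0,:,0] = [-4, 8] gives b = (1, -2); then c[k] = T[0,0,k] / (a[0]·b[0]) = [-4, 6] / 2 = (-2, 3).
Expanding (2, 3) ⊗ (1, -2) ⊗ (-2, 3) reproduces all 8 entries of T, so T = (2, 3) ⊗ (1, -2) ⊗ (-2, 3) and rank(T) ≤ 1.
Equivalently every frontal slice T[:,:,k] is c[k] times the rank-1 matrix (2, 3) ⊗ (1, -2). So T has rank 1 (it is nonzero).

Yes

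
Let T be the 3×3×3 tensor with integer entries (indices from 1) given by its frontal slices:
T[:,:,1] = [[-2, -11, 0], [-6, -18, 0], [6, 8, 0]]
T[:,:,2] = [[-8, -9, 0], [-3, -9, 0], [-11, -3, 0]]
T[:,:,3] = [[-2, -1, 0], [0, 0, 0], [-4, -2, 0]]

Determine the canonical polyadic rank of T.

Lower bound: the mode-1 unfolding of T (rows indexed by i, columns by (j,k) = (1,1), (1,2), (1,3), (2,1), (2,2), (2,3), (3,1), (3,2), (3,3)) is [[-2, -8, -2, -11, -9, -1, 0, 0, 0], [-6, -3, 0, -18, -9, 0, 0, 0, 0], [6, -11, -4, 8, -3, -2, 0, 0, 0]].
There the 2×2 minor on rows i ∈ {1, 2}, columns (j,k) ∈ {(1,1), (1,2)} is det [[-2, -8], [-6, -3]] = -42 ≠ 0, so this unfolding has rank ≥ 2; CP rank is at least every unfolding rank, so rank(T) ≥ 2. (This is only a lower bound: in general the CP rank may exceed every unfolding rank, so we still need to exhibit 2 rank-1 terms summing to T.)
Upper bound — finding two terms. Write S_k = T[:,:,k] for the frontal slices: S₁ = [[-2, -11, 0], [-6, -18, 0], [6, 8, 0]], S₂ = [[-8, -9, 0], [-3, -9, 0], [-11, -3, 0]], S₃ = [[-2, -1, 0], [0, 0, 0], [-4, -2, 0]].
If T = a₁ ⊗ b₁ ⊗ c₁ + a₂ ⊗ b₂ ⊗ c₂ then each S_k = c₁[k]·a₁b₁ᵀ + c₂[k]·a₂b₂ᵀ. S₁ and S₂ are linearly independent, so a₁b₁ᵀ and a₂b₂ᵀ must span the same plane of matrices: they are the rank-1 matrices of the form x·S₁ + y·S₂.
The 2×2 minor of x·S₁ + y·S₂ on rows {1,2}, columns {1,2} is −30·x² + 75·xy + 45·y² = (-15)·(x − 3·y)(2·x + y), vanishing at (x:y) = (3:1) and (1:-2).
M₁ = 3·S₁ + S₂ = [[-14, -42, 0], [-21, -63, 0], [7, 21, 0]] = (-7)·[2, 3, -1][1, 3, 0]ᵀ and M₂ = S₁ − 2·S₂ = [[14, 7, 0], [0, 0, 0], [28, 14, 0]] = 7·[1, 0, 2][2, 1, 0]ᵀ, so take a₁ = [2, 3, -1], b₁ = [1, 3, 0], a₂ = [1, 0, 2], b₂ = [2, 1, 0].
Each slice is an integer combination of E₁ = a₁b₁ᵀ and E₂ = a₂b₂ᵀ: S₁ = −2·E₁ + E₂, S₂ = −E₁ − 3·E₂, S₃ = −E₂; reading off coefficients, c₁ = [-2, -1, 0] and c₂ = [1, -3, -1].
Hence T = [2, 3, -1] ⊗ [1, 3, 0] ⊗ [-2, -1, 0] + [1, 0, 2] ⊗ [2, 1, 0] ⊗ [1, -3, -1], so rank(T) ≤ 2.
These bounds meet, so rank(T) = 2.

2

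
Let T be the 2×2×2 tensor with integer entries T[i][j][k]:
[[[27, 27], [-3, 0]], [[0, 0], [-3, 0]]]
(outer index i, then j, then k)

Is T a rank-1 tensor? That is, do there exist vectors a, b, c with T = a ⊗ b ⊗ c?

The mode-1 unfolding of T (rows indexed by i, columns by (j,k) = (0,0), (0,1), (1,0), (1,1)) is [[27, 27, -3, 0], [0, 0, -3, 0]].
There the 2×2 minor on rows i ∈ {0, 1}, columns (j,k) ∈ {(0,0), (1,0)} is det [[27, -3], [0, -3]] = -81 ≠ 0, so this unfolding has rank ≥ 2; CP rank is at least every unfolding rank, so rank(T) ≥ 2.
In particular rank(T) ≥ 2 > 1, so T is not rank-1.

No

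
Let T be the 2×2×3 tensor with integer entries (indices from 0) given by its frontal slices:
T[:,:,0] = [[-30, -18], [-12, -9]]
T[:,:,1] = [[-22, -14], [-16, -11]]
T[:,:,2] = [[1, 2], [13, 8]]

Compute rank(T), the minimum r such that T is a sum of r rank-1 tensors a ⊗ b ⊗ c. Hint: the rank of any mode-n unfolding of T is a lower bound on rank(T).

2

Lower bound: the mode-3 unfolding of T (rows indexed by k, columns by (i,j) = (0,0), (0,1), (1,0), (1,1)) is [[-30, -18, -12, -9], [-22, -14, -16, -11], [1, 2, 13, 8]].
There the 2×2 minor on rows k ∈ {0, 1}, columns (i,j) ∈ {(0,0), (0,1)} is det [[-30, -18], [-22, -14]] = 24 ≠ 0, so this unfolding has rank ≥ 2; CP rank is at least every unfolding rank, so rank(T) ≥ 2. (Unfolding ranks only ever bound the CP rank from below — rank(T) can be strictly larger than all of them — so the matching upper bound has to come from an explicit 2-term decomposition.)
Upper bound — finding two terms. Write S_k = T[:,:,k] for the frontal slices: S₀ = [[-30, -18], [-12, -9]], S₁ = [[-22, -14], [-16, -11]], S₂ = [[1, 2], [13, 8]].
If T = a₁ ⊗ b₁ ⊗ c₁ + a₂ ⊗ b₂ ⊗ c₂ then each S_k = c₁[k]·a₁b₁ᵀ + c₂[k]·a₂b₂ᵀ. S₀ and S₁ are linearly independent, so a₁b₁ᵀ and a₂b₂ᵀ must span the same plane of matrices: they are the rank-1 matrices of the form x·S₀ + y·S₁.
det(x·S₀ + y·S₁) is 54·x² + 72·xy + 18·y² = 18·(x + y)(3·x + y), vanishing at (x:y) = (1:-1) and (1:-3).
M₁ = S₀ − S₁ = [[-8, -4], [4, 2]] = (-2)·[2, -1][2, 1]ᵀ and M₂ = S₀ − 3·S₁ = [[36, 24], [36, 24]] = 12·[1, 1][3, 2]ᵀ, so take a₁ = [2, -1], b₁ = [2, 1], a₂ = [1, 1], b₂ = [3, 2].
Each slice is an integer combination of E₁ = a₁b₁ᵀ and E₂ = a₂b₂ᵀ: S₀ = −3·E₁ − 6·E₂, S₁ = −E₁ − 6·E₂, S₂ = −2·E₁ + 3·E₂; reading off coefficients, c₁ = [-3, -1, -2] and c₂ = [-6, -6, 3].
Hence T = [2, -1] ⊗ [2, 1] ⊗ [-3, -1, -2] + [1, 1] ⊗ [3, 2] ⊗ [-6, -6, 3], so rank(T) ≤ 2.
These bounds meet, so rank(T) = 2.
Check entry T[0,1,2] = 2: (2)·(1)·(-2) + (1)·(2)·(3) = 2.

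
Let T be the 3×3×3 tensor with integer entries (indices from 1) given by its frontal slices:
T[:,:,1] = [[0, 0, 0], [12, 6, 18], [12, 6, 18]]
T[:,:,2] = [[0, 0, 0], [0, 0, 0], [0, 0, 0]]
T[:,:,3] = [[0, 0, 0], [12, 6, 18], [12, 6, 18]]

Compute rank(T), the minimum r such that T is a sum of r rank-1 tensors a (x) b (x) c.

1

Lower bound: T ≠ 0 (e.g. T[2,1,1] = 12), so rank(T) ≥ 1.
Upper bound: if T = a (x) b (x) c then every fibre of T is a multiple of the corresponding factor, so read the factors off the fibres through the nonzero entry T[2,1,1] = 12.
The mode-1 fibre T[:,1,1] = [0, 12, 12] gives a = [0, 1, 1] (primitive direction); the mode-2 fibre T[2,:,1] = [12, 6, 18] gives b = [2, 1, 3]; then c[k] = T[2,1,k] / (a[2]·b[1]) = [12, 0, 12] / 2 = [6, 0, 6].
Expanding [0, 1, 1] (x) [2, 1, 3] (x) [6, 0, 6] reproduces all 27 entries of T, so T = [0, 1, 1] (x) [2, 1, 3] (x) [6, 0, 6] and rank(T) ≤ 1.
These bounds meet, so rank(T) = 1.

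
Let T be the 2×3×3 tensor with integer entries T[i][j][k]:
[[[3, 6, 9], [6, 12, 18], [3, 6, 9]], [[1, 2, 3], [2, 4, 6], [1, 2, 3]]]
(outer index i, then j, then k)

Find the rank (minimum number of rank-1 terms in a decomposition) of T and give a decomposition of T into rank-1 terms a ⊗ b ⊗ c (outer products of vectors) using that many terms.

rank(T) = 1

Lower bound: T ≠ 0 (e.g. T[0,0,0] = 3), so rank(T) ≥ 1.
Upper bound: the mode-1 fibre T[:,0,0] = [3, 1] gives a = [3, 1] (primitive direction); the mode-2 fibre T[0,:,0] = [3, 6, 3] gives b = [1, 2, 1]; then c[k] = T[0,0,k] / (a[0]·b[0]) = [3, 6, 9] / 3 = [1, 2, 3].
Expanding [3, 1] ⊗ [1, 2, 1] ⊗ [1, 2, 3] reproduces all 18 entries of T, so T = [3, 1] ⊗ [1, 2, 1] ⊗ [1, 2, 3] and rank(T) ≤ 1.
These bounds meet, so rank(T) = 1.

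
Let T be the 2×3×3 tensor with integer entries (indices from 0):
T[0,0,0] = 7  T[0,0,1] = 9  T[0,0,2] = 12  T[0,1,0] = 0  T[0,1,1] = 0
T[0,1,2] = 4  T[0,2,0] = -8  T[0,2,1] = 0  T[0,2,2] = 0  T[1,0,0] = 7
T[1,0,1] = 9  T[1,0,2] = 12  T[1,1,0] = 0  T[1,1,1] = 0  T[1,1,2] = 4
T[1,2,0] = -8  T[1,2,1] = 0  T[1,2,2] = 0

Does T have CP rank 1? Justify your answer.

No

The mode-2 unfolding of T (rows indexed by j, columns by (i,k) = (0,0), (0,1), (0,2), (1,0), (1,1), (1,2)) is [[7, 9, 12, 7, 9, 12], [0, 0, 4, 0, 0, 4], [-8, 0, 0, -8, 0, 0]].
There the 3×3 minor on rows j ∈ {0, 1, 2}, columns (i,k) ∈ {(0,0), (0,1), (0,2)} is det [[7, 9, 12], [0, 0, 4], [-8, 0, 0]] = -288 ≠ 0, so this unfolding has rank ≥ 3; CP rank is at least every unfolding rank, so rank(T) ≥ 3.
In particular rank(T) ≥ 3 > 1, so T is not rank-1.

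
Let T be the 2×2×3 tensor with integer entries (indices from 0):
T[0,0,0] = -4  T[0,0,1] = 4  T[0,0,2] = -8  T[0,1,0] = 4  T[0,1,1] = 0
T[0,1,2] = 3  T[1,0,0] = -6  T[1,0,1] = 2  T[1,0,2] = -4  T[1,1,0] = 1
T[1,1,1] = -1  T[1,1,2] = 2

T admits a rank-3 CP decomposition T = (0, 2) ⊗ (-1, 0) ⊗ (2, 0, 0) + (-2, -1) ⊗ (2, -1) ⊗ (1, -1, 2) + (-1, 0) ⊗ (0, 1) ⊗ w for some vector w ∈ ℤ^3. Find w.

Subtract the known terms from T to get the rank-1 residual R = (-1, 0) ⊗ (0, 1) ⊗ w, so R[i,j,k] = a[i]·b[j]·w[k]. Pick indices with nonzero a[0]·b[1] = (-1)·(1) = -1. Only the fibre through (0,1,·) is needed: R[0,1,:] = T[0,1,:] − Σₗ aₗ[0]bₗ[1]cₗ = [4, 0, 3] − (0)·(0)·(2, 0, 0) − (-2)·(-1)·(1, -1, 2) = [2, 2, -1]. Then w[k] = R[0,1,k] / -1 for each k, giving w = [2, 2, -1] / -1 = (-2, -2, 1).

w = (-2, -2, 1)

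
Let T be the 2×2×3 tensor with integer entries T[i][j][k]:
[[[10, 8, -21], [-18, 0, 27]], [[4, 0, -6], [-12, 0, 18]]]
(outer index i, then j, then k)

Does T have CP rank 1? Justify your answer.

No

The mode-3 unfolding of T (rows indexed by k, columns by (i,j) = (0,0), (0,1), (1,0), (1,1)) is [[10, -18, 4, -12], [8, 0, 0, 0], [-21, 27, -6, 18]].
There the 2×2 minor on rows k ∈ {0, 1}, columns (i,j) ∈ {(0,0), (0,1)} is det [[10, -18], [8, 0]] = 144 ≠ 0, so this unfolding has rank ≥ 2; CP rank is at least every unfolding rank, so rank(T) ≥ 2.
In particular rank(T) ≥ 2 > 1, so T is not rank-1.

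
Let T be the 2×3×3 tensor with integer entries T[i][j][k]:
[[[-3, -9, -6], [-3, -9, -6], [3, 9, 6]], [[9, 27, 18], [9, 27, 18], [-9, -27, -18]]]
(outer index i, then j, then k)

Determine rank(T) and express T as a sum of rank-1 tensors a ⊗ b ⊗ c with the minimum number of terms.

rank(T) = 1

Lower bound: T ≠ 0 (e.g. T[0,0,0] = -3), so rank(T) ≥ 1.
Upper bound: if T = a ⊗ b ⊗ c then every fibre of T is a multiple of the corresponding factor, so read the factors off the fibres through the nonzero entry T[0,0,0] = -3.
The mode-1 fibre T[:,0,0] = [-3, 9] gives a = [1, -3] (primitive direction); the mode-2 fibre T[0,:,0] = [-3, -3, 3] gives b = [1, 1, -1]; then c[k] = T[0,0,k] / (a[0]·b[0]) = [-3, -9, -6] / 1 = [-3, -9, -6].
Expanding [1, -3] ⊗ [1, 1, -1] ⊗ [-3, -9, -6] reproduces all 18 entries of T, so T = [1, -3] ⊗ [1, 1, -1] ⊗ [-3, -9, -6] and rank(T) ≤ 1.
These bounds meet, so rank(T) = 1.
Check entry T[0,0,1] = -9: (1)·(1)·(-9) = -9.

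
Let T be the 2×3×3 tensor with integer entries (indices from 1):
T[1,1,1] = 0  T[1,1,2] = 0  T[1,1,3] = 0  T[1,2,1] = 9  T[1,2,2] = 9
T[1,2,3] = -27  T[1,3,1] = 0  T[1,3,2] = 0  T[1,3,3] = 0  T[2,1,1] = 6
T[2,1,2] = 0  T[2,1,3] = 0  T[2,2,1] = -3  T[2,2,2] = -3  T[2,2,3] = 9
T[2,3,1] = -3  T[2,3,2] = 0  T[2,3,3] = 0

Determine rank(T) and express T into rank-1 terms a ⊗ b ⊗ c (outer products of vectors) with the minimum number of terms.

rank(T) = 2

Lower bound: the mode-2 unfolding of T (rows indexed by j, columns by (i,k) = (1,1), (1,2), (1,3), (2,1), (2,2), (2,3)) is [[0, 0, 0, 6, 0, 0], [9, 9, -27, -3, -3, 9], [0, 0, 0, -3, 0, 0]].
There the 2×2 minor on rows j ∈ {1, 2}, columns (i,k) ∈ {(1,1), (2,1)} is det [[0, 6], [9, -3]] = -54 ≠ 0, so this unfolding has rank ≥ 2; CP rank is at least every unfolding rank, so rank(T) ≥ 2. (This is only a lower bound: in general the CP rank may exceed every unfolding rank, so we still need to exhibit 2 rank-1 terms summing to T.)
Upper bound — finding two terms. Write S_k = T[:,:,k] for the frontal slices: S₁ = [[0, 9, 0], [6, -3, -3]], S₂ = [[0, 9, 0], [0, -3, 0]], S₃ = [[0, -27, 0], [0, 9, 0]].
If T = a₁ ⊗ b₁ ⊗ c₁ + a₂ ⊗ b₂ ⊗ c₂ then each S_k = c₁[k]·a₁b₁ᵀ + c₂[k]·a₂b₂ᵀ. S₁ and S₂ are linearly independent, so a₁b₁ᵀ and a₂b₂ᵀ must span the same plane of matrices: they are the rank-1 matrices of the form x·S₁ + y·S₂.
The 2×2 minor of x·S₁ + y·S₂ on rows {1,2}, columns {1,2} is −54·x² − 54·xy = (-54)·(x + y)(x), vanishing at (x:y) = (1:-1) and (0:1).
M₁ = S₁ − S₂ = [[0, 0, 0], [6, 0, -3]] = 3·[0, 1][2, 0, -1]ᵀ and M₂ = S₂ = [[0, 9, 0], [0, -3, 0]] = 3·[3, -1][0, 1, 0]ᵀ, so take a₁ = [0, 1], b₁ = [2, 0, -1], a₂ = [3, -1], b₂ = [0, 1, 0].
Each slice is an integer combination of E₁ = a₁b₁ᵀ and E₂ = a₂b₂ᵀ: S₁ = 3·E₁ + 3·E₂, S₂ = 3·E₂, S₃ = −9·E₂; reading off coefficients, c₁ = [3, 0, 0] and c₂ = [3, 3, -9].
Hence T = [0, 1] ⊗ [2, 0, -1] ⊗ [3, 0, 0] + [3, -1] ⊗ [0, 1, 0] ⊗ [3, 3, -9], so rank(T) ≤ 2.
These bounds meet, so rank(T) = 2.
Check entry T[2,3,1] = -3: (1)·(-1)·(3) + (-1)·(0)·(3) = -3.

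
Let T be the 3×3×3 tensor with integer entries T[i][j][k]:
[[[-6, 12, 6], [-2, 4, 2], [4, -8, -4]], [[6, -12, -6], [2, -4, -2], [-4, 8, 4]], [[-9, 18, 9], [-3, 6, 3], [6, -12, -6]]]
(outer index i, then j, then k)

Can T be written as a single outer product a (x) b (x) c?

Yes

If T = a (x) b (x) c then every fibre of T is a multiple of the corresponding factor, so read the factors off the fibres through the nonzero entry T[0,0,0] = -6.
The mode-1 fibre T[:,0,0] = [-6, 6, -9] gives a = [2, -2, 3] (primitive direction); the mode-2 fibre T[0,:,0] = [-6, -2, 4] gives b = [3, 1, -2]; then c[k] = T[0,0,k] / (a[0]·b[0]) = [-6, 12, 6] / 6 = [-1, 2, 1].
Expanding [2, -2, 3] (x) [3, 1, -2] (x) [-1, 2, 1] reproduces all 27 entries of T, so T = [2, -2, 3] (x) [3, 1, -2] (x) [-1, 2, 1] and rank(T) ≤ 1.
Equivalently every frontal slice T[:,:,k] is c[k] times the rank-1 matrix [2, -2, 3] (x) [3, 1, -2]. So T has rank 1 (it is nonzero).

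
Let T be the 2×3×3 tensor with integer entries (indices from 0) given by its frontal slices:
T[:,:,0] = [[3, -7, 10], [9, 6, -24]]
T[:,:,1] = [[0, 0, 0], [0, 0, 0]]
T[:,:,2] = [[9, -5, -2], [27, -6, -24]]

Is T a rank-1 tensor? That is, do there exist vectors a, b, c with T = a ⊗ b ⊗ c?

No

The mode-2 unfolding of T (rows indexed by j, columns by (i,k) = (0,0), (0,1), (0,2), (1,0), (1,1), (1,2)) is [[3, 0, 9, 9, 0, 27], [-7, 0, -5, 6, 0, -6], [10, 0, -2, -24, 0, -24]].
There the 2×2 minor on rows j ∈ {0, 1}, columns (i,k) ∈ {(0,0), (0,2)} is det [[3, 9], [-7, -5]] = 48 ≠ 0, so this unfolding has rank ≥ 2; CP rank is at least every unfolding rank, so rank(T) ≥ 2.
In particular rank(T) ≥ 2 > 1, so T is not rank-1.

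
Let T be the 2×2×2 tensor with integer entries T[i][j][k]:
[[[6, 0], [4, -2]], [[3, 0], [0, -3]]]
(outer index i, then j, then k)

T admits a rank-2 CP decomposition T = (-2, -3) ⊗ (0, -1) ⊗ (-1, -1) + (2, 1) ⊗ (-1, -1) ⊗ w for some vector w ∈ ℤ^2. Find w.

w = (-3, 0)

Subtract the known terms from T to get the rank-1 residual R = (2, 1) ⊗ (-1, -1) ⊗ w, so R[i,j,k] = a[i]·b[j]·w[k]. Pick indices with nonzero a[0]·b[0] = (2)·(-1) = -2. Only the fibre through (0,0,·) is needed: R[0,0,:] = T[0,0,:] − Σₗ aₗ[0]bₗ[0]cₗ = [6, 0] − (-2)·(0)·(-1, -1) = [6, 0]. Then w[k] = R[0,0,k] / -2 for each k, giving w = [6, 0] / -2 = (-3, 0).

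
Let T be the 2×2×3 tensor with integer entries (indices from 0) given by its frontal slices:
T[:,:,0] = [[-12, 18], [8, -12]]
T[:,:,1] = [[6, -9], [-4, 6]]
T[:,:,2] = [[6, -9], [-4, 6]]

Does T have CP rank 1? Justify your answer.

If T = a ⊗ b ⊗ c then every fibre of T is a multiple of the corresponding factor, so read the factors off the fibres through the nonzero entry T[0,0,0] = -12.
The mode-1 fibre T[:,0,0] = [-12, 8] gives a = (3, -2) (primitive direction); the mode-2 fibre T[0,:,0] = [-12, 18] gives b = (2, -3); then c[k] = T[0,0,k] / (a[0]·b[0]) = [-12, 6, 6] / 6 = (-2, 1, 1).
Expanding (3, -2) ⊗ (2, -3) ⊗ (-2, 1, 1) reproduces all 12 entries of T, so T = (3, -2) ⊗ (2, -3) ⊗ (-2, 1, 1) and rank(T) ≤ 1.
Equivalently every frontal slice T[:,:,k] is c[k] times the rank-1 matrix (3, -2) ⊗ (2, -3). So T has rank 1 (it is nonzero).

Yes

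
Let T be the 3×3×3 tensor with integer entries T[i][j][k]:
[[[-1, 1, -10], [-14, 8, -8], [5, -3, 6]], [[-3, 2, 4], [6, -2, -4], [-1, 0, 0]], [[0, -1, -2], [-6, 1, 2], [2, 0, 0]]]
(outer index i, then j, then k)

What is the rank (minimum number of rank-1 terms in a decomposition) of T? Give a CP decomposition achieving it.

Lower bound: the mode-1 unfolding of T (rows indexed by i, columns by (j,k) = (0,0), (0,1), (0,2), (1,0), (1,1), (1,2), (2,0), (2,1), (2,2)) is [[-1, 1, -10, -14, 8, -8, 5, -3, 6], [-3, 2, 4, 6, -2, -4, -1, 0, 0], [0, -1, -2, -6, 1, 2, 2, 0, 0]].
There the 3×3 minor on rows i ∈ {0, 1, 2}, columns (j,k) ∈ {(0,0), (0,1), (0,2)} is det [[-1, 1, -10], [-3, 2, 4], [0, -1, -2]] = -36 ≠ 0, so this unfolding has rank ≥ 3; CP rank is at least every unfolding rank, so rank(T) ≥ 3. (This is only a lower bound: in general the CP rank may exceed every unfolding rank, so we still need to exhibit 3 rank-1 terms summing to T.)
Upper bound: T is a sum of 3 rank-1 terms, T = [1, 1, -2] ⊗ [1, 2, -1] ⊗ [-1, 1, -2] + [2, -2, 1] ⊗ [1, -1, 0] ⊗ [2, -1, -2] + [2, -1, 2] ⊗ [1, 2, -1] ⊗ [-2, 1, -2] (written with every a and b primitive with positive leading entry and the scale carried by c; CP decompositions are not unique, and this one is verified by expanding entrywise), so rank(T) ≤ 3.
These bounds meet, so rank(T) = 3.

rank(T) = 3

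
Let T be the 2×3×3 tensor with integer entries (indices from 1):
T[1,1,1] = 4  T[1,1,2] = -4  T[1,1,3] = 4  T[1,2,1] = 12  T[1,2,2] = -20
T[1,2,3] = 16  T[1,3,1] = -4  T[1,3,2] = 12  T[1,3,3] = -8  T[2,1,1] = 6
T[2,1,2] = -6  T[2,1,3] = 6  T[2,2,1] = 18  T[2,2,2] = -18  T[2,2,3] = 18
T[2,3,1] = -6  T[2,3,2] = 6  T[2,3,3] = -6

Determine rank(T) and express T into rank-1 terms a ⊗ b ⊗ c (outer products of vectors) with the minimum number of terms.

rank(T) = 2

Lower bound: the mode-3 unfolding of T (rows indexed by k, columns by (i,j) = (1,1), (1,2), (1,3), (2,1), (2,2), (2,3)) is [[4, 12, -4, 6, 18, -6], [-4, -20, 12, -6, -18, 6], [4, 16, -8, 6, 18, -6]].
There the 2×2 minor on rows k ∈ {1, 2}, columns (i,j) ∈ {(1,1), (1,2)} is det [[4, 12], [-4, -20]] = -32 ≠ 0, so this unfolding has rank ≥ 2; CP rank is at least every unfolding rank, so rank(T) ≥ 2. (This is only a lower bound: in general the CP rank may exceed every unfolding rank, so we still need to exhibit 2 rank-1 terms summing to T.)
Upper bound — finding two terms. Write S_k = T[:,:,k] for the frontal slices: S₁ = [[4, 12, -4], [6, 18, -6]], S₂ = [[-4, -20, 12], [-6, -18, 6]], S₃ = [[4, 16, -8], [6, 18, -6]].
If T = a₁ ⊗ b₁ ⊗ c₁ + a₂ ⊗ b₂ ⊗ c₂ then each S_k = c₁[k]·a₁b₁ᵀ + c₂[k]·a₂b₂ᵀ. S₁ and S₂ are linearly independent, so a₁b₁ᵀ and a₂b₂ᵀ must span the same plane of matrices: they are the rank-1 matrices of the form x·S₁ + y·S₂.
The 2×2 minor of x·S₁ + y·S₂ on rows {1,2}, columns {1,2} is 48·xy − 48·y² = 48·(x − y)(y), vanishing at (x:y) = (1:1) and (1:0).
M₁ = S₁ + S₂ = [[0, -8, 8], [0, 0, 0]] = (-8)·[1, 0][0, 1, -1]ᵀ and M₂ = S₁ = [[4, 12, -4], [6, 18, -6]] = 2·[2, 3][1, 3, -1]ᵀ, so take a₁ = [1, 0], b₁ = [0, 1, -1], a₂ = [2, 3], b₂ = [1, 3, -1].
Each slice is an integer combination of E₁ = a₁b₁ᵀ and E₂ = a₂b₂ᵀ: S₁ = 2·E₂, S₂ = −8·E₁ − 2·E₂, S₃ = 4·E₁ + 2·E₂; reading off coefficients, c₁ = [0, -8, 4] and c₂ = [2, -2, 2].
Hence T = [1, 0] ⊗ [0, 1, -1] ⊗ [0, -8, 4] + [2, 3] ⊗ [1, 3, -1] ⊗ [2, -2, 2], so rank(T) ≤ 2.
These bounds meet, so rank(T) = 2.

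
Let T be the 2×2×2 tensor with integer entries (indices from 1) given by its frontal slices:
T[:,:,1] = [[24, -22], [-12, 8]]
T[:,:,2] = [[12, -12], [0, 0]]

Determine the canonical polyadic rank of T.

2

Lower bound: the mode-1 unfolding of T (rows indexed by i, columns by (j,k) = (1,1), (1,2), (2,1), (2,2)) is [[24, 12, -22, -12], [-12, 0, 8, 0]].
There the 2×2 minor on rows i ∈ {1, 2}, columns (j,k) ∈ {(1,1), (1,2)} is det [[24, 12], [-12, 0]] = 144 ≠ 0, so this unfolding has rank ≥ 2; CP rank is at least every unfolding rank, so rank(T) ≥ 2. (Flattening ranks never certify an upper bound on CP rank; for that we must actually write T with 2 rank-1 terms.)
Upper bound — finding two terms. Write S_k = T[:,:,k] for the frontal slices: S₁ = [[24, -22], [-12, 8]], S₂ = [[12, -12], [0, 0]].
If T = a₁ ⊗ b₁ ⊗ c₁ + a₂ ⊗ b₂ ⊗ c₂ then each S_k = c₁[k]·a₁b₁ᵀ + c₂[k]·a₂b₂ᵀ. S₁ and S₂ are linearly independent, so a₁b₁ᵀ and a₂b₂ᵀ must span the same plane of matrices: they are the rank-1 matrices of the form x·S₁ + y·S₂.
det(x·S₁ + y·S₂) is −72·x² − 48·xy = (-24)·(3·x + 2·y)(x), vanishing at (x:y) = (2:-3) and (0:1).
M₁ = 2·S₁ − 3·S₂ = [[12, -8], [-24, 16]] = 4·[1, -2][3, -2]ᵀ and M₂ = S₂ = [[12, -12], [0, 0]] = 12·[1, 0][1, -1]ᵀ, so take a₁ = [1, -2], b₁ = [3, -2], a₂ = [1, 0], b₂ = [1, -1].
Each slice is an integer combination of E₁ = a₁b₁ᵀ and E₂ = a₂b₂ᵀ: S₁ = 2·E₁ + 18·E₂, S₂ = 12·E₂; reading off coefficients, c₁ = [2, 0] and c₂ = [18, 12].
Hence T = [1, -2] ⊗ [3, -2] ⊗ [2, 0] + [1, 0] ⊗ [1, -1] ⊗ [18, 12], so rank(T) ≤ 2.
These bounds meet, so rank(T) = 2.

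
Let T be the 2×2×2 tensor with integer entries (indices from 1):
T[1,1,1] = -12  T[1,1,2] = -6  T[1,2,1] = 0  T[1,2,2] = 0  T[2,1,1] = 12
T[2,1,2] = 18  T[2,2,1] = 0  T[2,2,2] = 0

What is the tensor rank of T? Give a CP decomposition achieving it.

Lower bound: in the mode-1 unfolding of T (rows indexed by i, columns by (j,k)) the 2×2 minor on rows i ∈ {1, 2}, columns (j,k) ∈ {(1,1), (1,2)} is det [[-12, -6], [12, 18]] = -144 ≠ 0, so that unfolding has rank ≥ 2 and hence rank(T) ≥ 2 (CP rank is at least every unfolding rank, though it can be larger).
Upper bound: T[:,j,:] = b[j]·M for every slice, with b = (1, 0) and M = [[-12, -6], [12, 18]] (rows i, columns k).
Splitting M by its rows (i = 1, 2), M = (1, 0)(-12, -6)ᵀ + (0, 1)(12, 18)ᵀ.
Hence T = (1, 0) ⊗ (1, 0) ⊗ (-12, -6) + (0, 1) ⊗ (1, 0) ⊗ (12, 18), so rank(T) ≤ 2.
These bounds meet, so rank(T) = 2.

rank(T) = 2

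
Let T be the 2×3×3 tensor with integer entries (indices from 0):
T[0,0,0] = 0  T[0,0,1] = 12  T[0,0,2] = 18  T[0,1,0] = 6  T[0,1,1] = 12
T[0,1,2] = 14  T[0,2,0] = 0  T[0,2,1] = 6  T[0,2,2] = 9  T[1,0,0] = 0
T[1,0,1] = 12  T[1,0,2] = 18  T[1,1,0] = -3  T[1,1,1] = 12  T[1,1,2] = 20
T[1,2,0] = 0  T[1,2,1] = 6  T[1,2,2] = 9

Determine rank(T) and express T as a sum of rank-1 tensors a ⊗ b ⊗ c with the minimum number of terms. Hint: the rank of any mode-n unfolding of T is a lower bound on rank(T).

rank(T) = 2

Lower bound: the mode-2 unfolding of T (rows indexed by j, columns by (i,k) = (0,0), (0,1), (0,2), (1,0), (1,1), (1,2)) is [[0, 12, 18, 0, 12, 18], [6, 12, 14, -3, 12, 20], [0, 6, 9, 0, 6, 9]].
There the 2×2 minor on rows j ∈ {0, 1}, columns (i,k) ∈ {(0,0), (0,1)} is det [[0, 12], [6, 12]] = -72 ≠ 0, so this unfolding has rank ≥ 2; CP rank is at least every unfolding rank, so rank(T) ≥ 2. (This is only a lower bound: in general the CP rank may exceed every unfolding rank, so we still need to exhibit 2 rank-1 terms summing to T.)
Upper bound — finding two terms. Write S_k = T[:,:,k] for the frontal slices: S₀ = [[0, 6, 0], [0, -3, 0]], S₁ = [[12, 12, 6], [12, 12, 6]], S₂ = [[18, 14, 9], [18, 20, 9]].
If T = a₁ ⊗ b₁ ⊗ c₁ + a₂ ⊗ b₂ ⊗ c₂ then each S_k = c₁[k]·a₁b₁ᵀ + c₂[k]·a₂b₂ᵀ. S₀ and S₁ are linearly independent, so a₁b₁ᵀ and a₂b₂ᵀ must span the same plane of matrices: they are the rank-1 matrices of the form x·S₀ + y·S₁.
The 2×2 minor of x·S₀ + y·S₁ on rows {0,1}, columns {0,1} is −108·xy = (-108)·(y)(x), vanishing at (x:y) = (1:0) and (0:1).
M₁ = S₀ = [[0, 6, 0], [0, -3, 0]] = 3·[2, -1][0, 1, 0]ᵀ and M₂ = S₁ = [[12, 12, 6], [12, 12, 6]] = 6·[1, 1][2, 2, 1]ᵀ, so take a₁ = [2, -1], b₁ = [0, 1, 0], a₂ = [1, 1], b₂ = [2, 2, 1].
Each slice is an integer combination of E₁ = a₁b₁ᵀ and E₂ = a₂b₂ᵀ: S₀ = 3·E₁, S₁ = 6·E₂, S₂ = −2·E₁ + 9·E₂; reading off coefficients, c₁ = [3, 0, -2] and c₂ = [0, 6, 9].
Hence T = [2, -1] ⊗ [0, 1, 0] ⊗ [3, 0, -2] + [1, 1] ⊗ [2, 2, 1] ⊗ [0, 6, 9], so rank(T) ≤ 2.
These bounds meet, so rank(T) = 2.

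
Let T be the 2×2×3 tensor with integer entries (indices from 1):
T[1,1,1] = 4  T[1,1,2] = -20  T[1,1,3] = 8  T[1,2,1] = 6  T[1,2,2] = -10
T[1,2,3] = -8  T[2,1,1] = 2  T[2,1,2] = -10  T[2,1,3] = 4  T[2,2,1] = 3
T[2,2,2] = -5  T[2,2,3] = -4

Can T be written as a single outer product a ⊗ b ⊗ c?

The mode-3 unfolding of T (rows indexed by k, columns by (i,j) = (1,1), (1,2), (2,1), (2,2)) is [[4, 6, 2, 3], [-20, -10, -10, -5], [8, -8, 4, -4]].
There the 2×2 minor on rows k ∈ {1, 2}, columns (i,j) ∈ {(1,1), (1,2)} is det [[4, 6], [-20, -10]] = 80 ≠ 0, so this unfolding has rank ≥ 2; CP rank is at least every unfolding rank, so rank(T) ≥ 2.
In particular rank(T) ≥ 2 > 1, so T is not rank-1.

No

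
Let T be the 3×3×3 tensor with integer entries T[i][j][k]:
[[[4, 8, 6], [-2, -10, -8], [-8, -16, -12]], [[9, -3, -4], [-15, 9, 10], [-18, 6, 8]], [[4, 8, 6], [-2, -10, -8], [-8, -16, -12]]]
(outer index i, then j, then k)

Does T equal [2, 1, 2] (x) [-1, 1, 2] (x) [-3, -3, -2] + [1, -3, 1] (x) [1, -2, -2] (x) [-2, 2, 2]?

Yes

Reconstruct entrywise from the claimed factors. For example, T[0,1,2] = -8 and Σₗ aₗ[0]bₗ[1]cₗ[2] = (2)·(1)·(-2) + (1)·(-2)·(2) = -8; checking all 27 entries, every one matches. The claim holds.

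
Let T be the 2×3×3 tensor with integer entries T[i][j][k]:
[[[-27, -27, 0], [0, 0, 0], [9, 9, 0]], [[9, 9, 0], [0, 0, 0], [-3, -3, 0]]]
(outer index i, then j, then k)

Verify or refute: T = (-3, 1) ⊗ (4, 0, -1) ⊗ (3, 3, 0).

No

Reconstruct entry (0,0,0) from the claimed factors: Σₗ aₗ[0]bₗ[0]cₗ[0] = (-3)·(4)·(3) = -36, but T[0,0,0] = -27. The claim is false.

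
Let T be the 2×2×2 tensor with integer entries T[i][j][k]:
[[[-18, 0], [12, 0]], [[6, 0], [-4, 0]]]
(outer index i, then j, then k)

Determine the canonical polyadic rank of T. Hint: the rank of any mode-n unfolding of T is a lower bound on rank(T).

Lower bound: T ≠ 0 (e.g. T[0,0,0] = -18), so rank(T) ≥ 1.
Upper bound: the mode-1 fibre T[:,0,0] = [-18, 6] gives a = (3, -1) (primitive direction); the mode-2 fibre T[0,:,0] = [-18, 12] gives b = (3, -2); then c[k] = T[0,0,k] / (a[0]·b[0]) = [-18, 0] / 9 = (-2, 0).
Expanding (3, -1) ⊗ (3, -2) ⊗ (-2, 0) reproduces all 8 entries of T, so T = (3, -1) ⊗ (3, -2) ⊗ (-2, 0) and rank(T) ≤ 1.
These bounds meet, so rank(T) = 1.

1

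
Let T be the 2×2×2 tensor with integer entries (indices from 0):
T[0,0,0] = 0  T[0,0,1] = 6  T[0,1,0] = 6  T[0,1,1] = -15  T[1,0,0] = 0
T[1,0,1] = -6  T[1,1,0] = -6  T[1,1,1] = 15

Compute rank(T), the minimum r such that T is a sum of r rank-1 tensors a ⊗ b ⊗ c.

2

Lower bound: the mode-2 unfolding of T (rows indexed by j, columns by (i,k) = (0,0), (0,1), (1,0), (1,1)) is [[0, 6, 0, -6], [6, -15, -6, 15]].
There the 2×2 minor on rows j ∈ {0, 1}, columns (i,k) ∈ {(0,0), (0,1)} is det [[0, 6], [6, -15]] = -36 ≠ 0, so this unfolding has rank ≥ 2; CP rank is at least every unfolding rank, so rank(T) ≥ 2. (Unfolding ranks only ever bound the CP rank from below — rank(T) can be strictly larger than all of them — so the matching upper bound has to come from an explicit 2-term decomposition.)
Upper bound — finding two terms. Every mode-1 slice of T is a multiple of one matrix: T[i,:,:] = a[i]·M with a = [1, -1] and M = [[0, 6], [6, -15]] (rows indexed by j, columns by k). So it suffices to write M as a sum of two rank-1 matrices.
Splitting M by its rows (j = 0, 1), M = [1, 0][0, 6]ᵀ + [0, 1][6, -15]ᵀ.
Hence T = [1, -1] ⊗ [1, 0] ⊗ [0, 6] + [1, -1] ⊗ [0, 1] ⊗ [6, -15], so rank(T) ≤ 2.
These bounds meet, so rank(T) = 2.
Check entry T[1,0,0] = 0: (-1)·(1)·(0) + (-1)·(0)·(6) = 0.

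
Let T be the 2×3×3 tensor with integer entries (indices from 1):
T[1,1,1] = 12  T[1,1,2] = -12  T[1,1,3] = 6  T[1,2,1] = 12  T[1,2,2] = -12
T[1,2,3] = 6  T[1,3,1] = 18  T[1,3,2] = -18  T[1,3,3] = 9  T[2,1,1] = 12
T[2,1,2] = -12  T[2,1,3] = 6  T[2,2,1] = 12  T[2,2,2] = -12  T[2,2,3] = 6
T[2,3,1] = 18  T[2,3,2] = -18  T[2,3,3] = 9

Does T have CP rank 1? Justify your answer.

If T = a ⊗ b ⊗ c then every fibre of T is a multiple of the corresponding factor, so read the factors off the fibres through the nonzero entry T[1,1,1] = 12.
The mode-1 fibre T[:,1,1] = [12, 12] gives a = [1, 1] (primitive direction); the mode-2 fibre T[1,:,1] = [12, 12, 18] gives b = [2, 2, 3]; then c[k] = T[1,1,k] / (a[1]·b[1]) = [12, -12, 6] / 2 = [6, -6, 3].
Expanding [1, 1] ⊗ [2, 2, 3] ⊗ [6, -6, 3] reproduces all 18 entries of T, so T = [1, 1] ⊗ [2, 2, 3] ⊗ [6, -6, 3] and rank(T) ≤ 1.
Equivalently every frontal slice T[:,:,k] is c[k] times the rank-1 matrix [1, 1] ⊗ [2, 2, 3]. So T has rank 1 (it is nonzero).

Yes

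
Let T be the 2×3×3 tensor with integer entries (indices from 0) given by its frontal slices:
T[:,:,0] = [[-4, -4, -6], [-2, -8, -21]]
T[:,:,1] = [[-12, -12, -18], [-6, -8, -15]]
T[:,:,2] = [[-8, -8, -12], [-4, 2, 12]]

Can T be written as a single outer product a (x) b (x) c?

No

The mode-3 unfolding of T (rows indexed by k, columns by (i,j) = (0,0), (0,1), (0,2), (1,0), (1,1), (1,2)) is [[-4, -4, -6, -2, -8, -21], [-12, -12, -18, -6, -8, -15], [-8, -8, -12, -4, 2, 12]].
There the 2×2 minor on rows k ∈ {0, 1}, columns (i,j) ∈ {(0,0), (1,1)} is det [[-4, -8], [-12, -8]] = -64 ≠ 0, so this unfolding has rank ≥ 2; CP rank is at least every unfolding rank, so rank(T) ≥ 2.
In particular rank(T) ≥ 2 > 1, so T is not rank-1.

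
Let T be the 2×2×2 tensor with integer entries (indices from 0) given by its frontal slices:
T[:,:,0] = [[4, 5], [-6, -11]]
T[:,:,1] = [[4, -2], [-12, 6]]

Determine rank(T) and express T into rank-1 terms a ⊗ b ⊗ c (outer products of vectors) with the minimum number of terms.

Lower bound: the mode-2 unfolding of T (rows indexed by j, columns by (i,k) = (0,0), (0,1), (1,0), (1,1)) is [[4, 4, -6, -12], [5, -2, -11, 6]].
There the 2×2 minor on rows j ∈ {0, 1}, columns (i,k) ∈ {(0,0), (0,1)} is det [[4, 4], [5, -2]] = -28 ≠ 0, so this unfolding has rank ≥ 2; CP rank is at least every unfolding rank, so rank(T) ≥ 2. (Unfolding ranks only ever bound the CP rank from below — rank(T) can be strictly larger than all of them — so the matching upper bound has to come from an explicit 2-term decomposition.)
Upper bound — finding two terms. Write S_k = T[:,:,k] for the frontal slices: S₀ = [[4, 5], [-6, -11]], S₁ = [[4, -2], [-12, 6]].
If T = a₁ ⊗ b₁ ⊗ c₁ + a₂ ⊗ b₂ ⊗ c₂ then each S_k = c₁[k]·a₁b₁ᵀ + c₂[k]·a₂b₂ᵀ. S₀ and S₁ are linearly independent, so a₁b₁ᵀ and a₂b₂ᵀ must span the same plane of matrices: they are the rank-1 matrices of the form x·S₀ + y·S₁.
det(x·S₀ + y·S₁) is −14·x² + 28·xy = (-14)·(x − 2·y)(x), vanishing at (x:y) = (2:1) and (0:1).
M₁ = 2·S₀ + S₁ = [[12, 8], [-24, -16]] = 4·(1, -2)(3, 2)ᵀ and M₂ = S₁ = [[4, -2], [-12, 6]] = 2·(1, -3)(2, -1)ᵀ, so take a₁ = (1, -2), b₁ = (3, 2), a₂ = (1, -3), b₂ = (2, -1).
Each slice is an integer combination of E₁ = a₁b₁ᵀ and E₂ = a₂b₂ᵀ: S₀ = 2·E₁ − E₂, S₁ = 2·E₂; reading off coefficients, c₁ = (2, 0) and c₂ = (-1, 2).
Hence T = (1, -2) ⊗ (3, 2) ⊗ (2, 0) + (1, -3) ⊗ (2, -1) ⊗ (-1, 2), so rank(T) ≤ 2.
These bounds meet, so rank(T) = 2.

rank(T) = 2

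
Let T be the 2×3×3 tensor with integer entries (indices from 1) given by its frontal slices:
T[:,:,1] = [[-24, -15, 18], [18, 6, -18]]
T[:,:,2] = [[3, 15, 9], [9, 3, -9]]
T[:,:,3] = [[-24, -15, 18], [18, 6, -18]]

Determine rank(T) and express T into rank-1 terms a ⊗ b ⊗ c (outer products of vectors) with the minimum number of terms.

rank(T) = 2

Lower bound: the mode-2 unfolding of T (rows indexed by j, columns by (i,k) = (1,1), (1,2), (1,3), (2,1), (2,2), (2,3)) is [[-24, 3, -24, 18, 9, 18], [-15, 15, -15, 6, 3, 6], [18, 9, 18, -18, -9, -18]].
There the 2×2 minor on rows j ∈ {1, 2}, columns (i,k) ∈ {(1,1), (1,2)} is det [[-24, 3], [-15, 15]] = -315 ≠ 0, so this unfolding has rank ≥ 2; CP rank is at least every unfolding rank, so rank(T) ≥ 2. (This is only a lower bound: in general the CP rank may exceed every unfolding rank, so we still need to exhibit 2 rank-1 terms summing to T.)
Upper bound — finding two terms. Write S_k = T[:,:,k] for the frontal slices: S₁ = [[-24, -15, 18], [18, 6, -18]], S₂ = [[3, 15, 9], [9, 3, -9]], S₃ = [[-24, -15, 18], [18, 6, -18]].
If T = a₁ ⊗ b₁ ⊗ c₁ + a₂ ⊗ b₂ ⊗ c₂ then each S_k = c₁[k]·a₁b₁ᵀ + c₂[k]·a₂b₂ᵀ. S₁ and S₂ are linearly independent, so a₁b₁ᵀ and a₂b₂ᵀ must span the same plane of matrices: they are the rank-1 matrices of the form x·S₁ + y·S₂.
The 2×2 minor of x·S₁ + y·S₂ on rows {1,2}, columns {1,2} is 126·x² − 189·xy − 126·y² = 63·(x − 2·y)(2·x + y), vanishing at (x:y) = (2:1) and (1:-2).
M₁ = 2·S₁ + S₂ = [[-45, -15, 45], [45, 15, -45]] = (-15)·(1, -1)(3, 1, -3)ᵀ and M₂ = S₁ − 2·S₂ = [[-30, -45, 0], [0, 0, 0]] = (-15)·(1, 0)(2, 3, 0)ᵀ, so take a₁ = (1, -1), b₁ = (3, 1, -3), a₂ = (1, 0), b₂ = (2, 3, 0).
Each slice is an integer combination of E₁ = a₁b₁ᵀ and E₂ = a₂b₂ᵀ: S₁ = −6·E₁ − 3·E₂, S₂ = −3·E₁ + 6·E₂, S₃ = −6·E₁ − 3·E₂; reading off coefficients, c₁ = (-6, -3, -6) and c₂ = (-3, 6, -3).
Hence T = (1, -1) ⊗ (3, 1, -3) ⊗ (-6, -3, -6) + (1, 0) ⊗ (2, 3, 0) ⊗ (-3, 6, -3), so rank(T) ≤ 2.
These bounds meet, so rank(T) = 2.
Check entry T[1,2,1] = -15: (1)·(1)·(-6) + (1)·(3)·(-3) = -15.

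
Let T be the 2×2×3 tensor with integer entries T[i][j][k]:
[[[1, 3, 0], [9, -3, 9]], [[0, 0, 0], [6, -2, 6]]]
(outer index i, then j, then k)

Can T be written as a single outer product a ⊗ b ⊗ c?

The mode-3 unfolding of T (rows indexed by k, columns by (i,j) = (0,0), (0,1), (1,0), (1,1)) is [[1, 9, 0, 6], [3, -3, 0, -2], [0, 9, 0, 6]].
There the 2×2 minor on rows k ∈ {0, 1}, columns (i,j) ∈ {(0,0), (0,1)} is det [[1, 9], [3, -3]] = -30 ≠ 0, so this unfolding has rank ≥ 2; CP rank is at least every unfolding rank, so rank(T) ≥ 2.
In particular rank(T) ≥ 2 > 1, so T is not rank-1.

No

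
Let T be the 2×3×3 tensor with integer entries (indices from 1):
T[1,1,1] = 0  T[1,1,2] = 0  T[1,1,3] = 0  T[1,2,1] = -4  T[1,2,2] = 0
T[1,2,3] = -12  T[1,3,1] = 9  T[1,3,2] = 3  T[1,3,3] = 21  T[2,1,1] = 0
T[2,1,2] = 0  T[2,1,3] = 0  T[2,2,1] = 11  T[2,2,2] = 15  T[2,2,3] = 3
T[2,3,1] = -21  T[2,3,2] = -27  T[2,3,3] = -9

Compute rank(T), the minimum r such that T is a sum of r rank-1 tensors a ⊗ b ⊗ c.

Lower bound: the mode-1 unfolding of T (rows indexed by i, columns by (j,k) = (1,1), (1,2), (1,3), (2,1), (2,2), (2,3), (3,1), (3,2), (3,3)) is [[0, 0, 0, -4, 0, -12, 9, 3, 21], [0, 0, 0, 11, 15, 3, -21, -27, -9]].
There the 2×2 minor on rows i ∈ {1, 2}, columns (j,k) ∈ {(2,1), (2,2)} is det [[-4, 0], [11, 15]] = -60 ≠ 0, so this unfolding has rank ≥ 2; CP rank is at least every unfolding rank, so rank(T) ≥ 2. (This is only a lower bound: in general the CP rank may exceed every unfolding rank, so we still need to exhibit 2 rank-1 terms summing to T.)
Upper bound — finding two terms. Write S_k = T[:,:,k] for the frontal slices: S₁ = [[0, -4, 9], [0, 11, -21]], S₂ = [[0, 0, 3], [0, 15, -27]], S₃ = [[0, -12, 21], [0, 3, -9]].
If T = a₁ ⊗ b₁ ⊗ c₁ + a₂ ⊗ b₂ ⊗ c₂ then each S_k = c₁[k]·a₁b₁ᵀ + c₂[k]·a₂b₂ᵀ. S₁ and S₂ are linearly independent, so a₁b₁ᵀ and a₂b₂ᵀ must span the same plane of matrices: they are the rank-1 matrices of the form x·S₁ + y·S₂.
The 2×2 minor of x·S₁ + y·S₂ on rows {1,2}, columns {2,3} is −15·x² − 60·xy − 45·y² = (-15)·(x + 3·y)(x + y), vanishing at (x:y) = (3:-1) and (1:-1).
M₁ = 3·S₁ − S₂ = [[0, -12, 24], [0, 18, -36]] = (-6)·[2, -3][0, 1, -2]ᵀ and M₂ = S₁ − S₂ = [[0, -4, 6], [0, -4, 6]] = (-2)·[1, 1][0, 2, -3]ᵀ, so take a₁ = [2, -3], b₁ = [0, 1, -2], a₂ = [1, 1], b₂ = [0, 2, -3].
Each slice is an integer combination of E₁ = a₁b₁ᵀ and E₂ = a₂b₂ᵀ: S₁ = −3·E₁ + E₂, S₂ = −3·E₁ + 3·E₂, S₃ = −3·E₁ − 3·E₂; reading off coefficients, c₁ = [-3, -3, -3] and c₂ = [1, 3, -3].
Hence T = [2, -3] ⊗ [0, 1, -2] ⊗ [-3, -3, -3] + [1, 1] ⊗ [0, 2, -3] ⊗ [1, 3, -3], so rank(T) ≤ 2.
These bounds meet, so rank(T) = 2.

2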